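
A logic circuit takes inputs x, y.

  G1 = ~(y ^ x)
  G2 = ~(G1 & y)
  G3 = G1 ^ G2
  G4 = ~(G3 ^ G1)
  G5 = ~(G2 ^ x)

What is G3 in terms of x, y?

(~(y ^ x)) ^ (~((~(y ^ x)) & y))

G1 = ~(y ^ x)
G2 = ~(G1 & y) = ~((~(y ^ x)) & y)
G3 = G1 ^ G2 = (~(y ^ x)) ^ (~((~(y ^ x)) & y))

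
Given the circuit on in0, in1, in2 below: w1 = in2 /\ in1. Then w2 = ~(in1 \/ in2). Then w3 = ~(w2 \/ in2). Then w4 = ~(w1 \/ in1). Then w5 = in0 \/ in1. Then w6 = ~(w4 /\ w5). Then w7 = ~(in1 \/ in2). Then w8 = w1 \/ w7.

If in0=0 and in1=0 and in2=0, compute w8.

1

w1 = 0 /\ 0 = 0
w7 = ~(0 \/ 0) = 1
w8 = 0 \/ 1 = 1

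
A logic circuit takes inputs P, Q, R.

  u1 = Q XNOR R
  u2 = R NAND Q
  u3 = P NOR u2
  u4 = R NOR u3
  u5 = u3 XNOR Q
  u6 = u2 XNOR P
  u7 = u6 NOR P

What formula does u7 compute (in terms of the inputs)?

u2 = R NAND Q
u6 = u2 XNOR P = (R NAND Q) XNOR P
u7 = u6 NOR P = ((R NAND Q) XNOR P) NOR P

((R NAND Q) XNOR P) NOR P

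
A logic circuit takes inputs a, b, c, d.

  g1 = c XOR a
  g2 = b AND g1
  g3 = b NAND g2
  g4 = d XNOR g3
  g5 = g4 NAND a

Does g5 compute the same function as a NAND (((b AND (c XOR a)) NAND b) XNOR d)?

Yes

g1 = c XOR a
g2 = b AND g1 = b AND (c XOR a)
g3 = b NAND g2 = b NAND (b AND (c XOR a))
g4 = d XNOR g3 = d XNOR (b NAND (b AND (c XOR a)))
g5 = g4 NAND a = (d XNOR (b NAND (b AND (c XOR a)))) NAND a
At a=1, b=0, c=0, d=1: circuit gives 0, formula gives 0.
At a=0, b=0, c=0, d=0: circuit gives 1, formula gives 1.
Agrees on all 16 inputs.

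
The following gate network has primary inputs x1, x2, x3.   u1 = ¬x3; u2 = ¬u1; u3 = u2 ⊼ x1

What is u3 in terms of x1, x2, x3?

¬¬x3 ⊼ x1

u1 = ¬x3
u2 = ¬u1 = ¬¬x3
u3 = u2 ⊼ x1 = ¬¬x3 ⊼ x1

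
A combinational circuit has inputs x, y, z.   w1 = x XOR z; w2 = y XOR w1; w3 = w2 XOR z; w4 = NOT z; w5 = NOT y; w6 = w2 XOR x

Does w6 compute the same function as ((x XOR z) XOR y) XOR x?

w1 = x XOR z
w2 = y XOR w1 = y XOR (x XOR z)
w6 = w2 XOR x = (y XOR (x XOR z)) XOR x
At x=0, y=0, z=0: circuit gives 0, formula gives 0.
At x=0, y=0, z=1: circuit gives 1, formula gives 1.
Agrees on all 8 inputs.

Yes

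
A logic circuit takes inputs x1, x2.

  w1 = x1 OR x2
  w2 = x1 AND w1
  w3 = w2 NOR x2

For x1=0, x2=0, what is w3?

w1 = 0 OR 0 = 0
w2 = 0 AND 0 = 0
w3 = 0 NOR 0 = 1

1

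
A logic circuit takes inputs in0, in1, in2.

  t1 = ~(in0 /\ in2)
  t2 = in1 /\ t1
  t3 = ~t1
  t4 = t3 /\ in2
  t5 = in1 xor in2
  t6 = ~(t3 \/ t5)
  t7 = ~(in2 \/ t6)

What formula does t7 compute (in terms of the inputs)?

t1 = ~(in0 /\ in2)
t3 = ~t1 = ~(~(in0 /\ in2))
t5 = in1 xor in2
t6 = ~(t3 \/ t5) = ~(~(~(in0 /\ in2)) \/ (in1 xor in2))
t7 = ~(in2 \/ t6) = ~(in2 \/ (~(~(~(in0 /\ in2)) \/ (in1 xor in2))))

~(in2 \/ (~(~(~(in0 /\ in2)) \/ (in1 xor in2))))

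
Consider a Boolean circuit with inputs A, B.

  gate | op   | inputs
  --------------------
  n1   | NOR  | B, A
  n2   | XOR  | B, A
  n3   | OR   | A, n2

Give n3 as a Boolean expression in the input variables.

n2 = B XOR A
n3 = A OR n2 = A OR (B XOR A)

A OR (B XOR A)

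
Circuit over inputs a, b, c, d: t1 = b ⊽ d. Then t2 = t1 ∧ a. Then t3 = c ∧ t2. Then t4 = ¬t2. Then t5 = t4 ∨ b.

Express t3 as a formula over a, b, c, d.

t1 = b ⊽ d
t2 = t1 ∧ a = (b ⊽ d) ∧ a
t3 = c ∧ t2 = c ∧ ((b ⊽ d) ∧ a)

c ∧ ((b ⊽ d) ∧ a)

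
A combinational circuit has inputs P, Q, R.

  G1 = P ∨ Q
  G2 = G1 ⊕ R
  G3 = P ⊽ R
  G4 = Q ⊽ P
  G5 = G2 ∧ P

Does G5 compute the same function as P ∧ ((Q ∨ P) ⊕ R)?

Yes

G1 = P ∨ Q
G2 = G1 ⊕ R = (P ∨ Q) ⊕ R
G5 = G2 ∧ P = ((P ∨ Q) ⊕ R) ∧ P
At P=0, Q=0, R=0: circuit gives 0, formula gives 0.
At P=1, Q=0, R=0: circuit gives 1, formula gives 1.
Agrees on all 8 inputs.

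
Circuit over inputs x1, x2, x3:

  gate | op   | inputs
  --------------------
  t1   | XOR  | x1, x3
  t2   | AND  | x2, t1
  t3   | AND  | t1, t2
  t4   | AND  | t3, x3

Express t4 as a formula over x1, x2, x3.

((x1 XOR x3) AND (x2 AND (x1 XOR x3))) AND x3

t1 = x1 XOR x3
t2 = x2 AND t1 = x2 AND (x1 XOR x3)
t3 = t1 AND t2 = (x1 XOR x3) AND (x2 AND (x1 XOR x3))
t4 = t3 AND x3 = ((x1 XOR x3) AND (x2 AND (x1 XOR x3))) AND x3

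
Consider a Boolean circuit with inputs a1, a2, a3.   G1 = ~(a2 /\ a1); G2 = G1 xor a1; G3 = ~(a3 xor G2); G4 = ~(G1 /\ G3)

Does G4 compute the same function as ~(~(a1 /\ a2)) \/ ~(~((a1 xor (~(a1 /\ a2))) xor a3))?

Yes

G1 = ~(a2 /\ a1)
G2 = G1 xor a1 = (~(a2 /\ a1)) xor a1
G3 = ~(a3 xor G2) = ~(a3 xor ((~(a2 /\ a1)) xor a1))
G4 = ~(G1 /\ G3) = ~((~(a2 /\ a1)) /\ (~(a3 xor ((~(a2 /\ a1)) xor a1))))
At a1=0, a2=0, a3=1: circuit gives 0, formula gives 0.
At a1=0, a2=0, a3=0: circuit gives 1, formula gives 1.
Agrees on all 8 inputs.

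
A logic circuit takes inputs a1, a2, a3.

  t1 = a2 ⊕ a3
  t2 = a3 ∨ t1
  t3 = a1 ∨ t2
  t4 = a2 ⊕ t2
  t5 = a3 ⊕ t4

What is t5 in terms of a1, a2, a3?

t1 = a2 ⊕ a3
t2 = a3 ∨ t1 = a3 ∨ (a2 ⊕ a3)
t4 = a2 ⊕ t2 = a2 ⊕ (a3 ∨ (a2 ⊕ a3))
t5 = a3 ⊕ t4 = a3 ⊕ (a2 ⊕ (a3 ∨ (a2 ⊕ a3)))

a3 ⊕ (a2 ⊕ (a3 ∨ (a2 ⊕ a3)))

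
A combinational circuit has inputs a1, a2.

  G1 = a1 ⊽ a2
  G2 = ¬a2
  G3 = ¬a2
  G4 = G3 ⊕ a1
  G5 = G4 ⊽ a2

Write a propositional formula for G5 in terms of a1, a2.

G3 = ¬a2
G4 = G3 ⊕ a1 = ¬a2 ⊕ a1
G5 = G4 ⊽ a2 = (¬a2 ⊕ a1) ⊽ a2

(¬a2 ⊕ a1) ⊽ a2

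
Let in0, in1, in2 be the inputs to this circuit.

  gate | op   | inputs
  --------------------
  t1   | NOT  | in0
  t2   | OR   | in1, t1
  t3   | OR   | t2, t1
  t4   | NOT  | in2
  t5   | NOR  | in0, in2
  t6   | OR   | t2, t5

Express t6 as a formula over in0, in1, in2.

(in1 OR NOT in0) OR (in0 NOR in2)

t1 = NOT in0
t2 = in1 OR t1 = in1 OR NOT in0
t5 = in0 NOR in2
t6 = t2 OR t5 = (in1 OR NOT in0) OR (in0 NOR in2)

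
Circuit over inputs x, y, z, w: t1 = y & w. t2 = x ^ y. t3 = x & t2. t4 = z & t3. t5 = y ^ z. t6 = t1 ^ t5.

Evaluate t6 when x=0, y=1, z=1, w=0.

0

t1 = 1 & 0 = 0
t5 = 1 ^ 1 = 0
t6 = 0 ^ 0 = 0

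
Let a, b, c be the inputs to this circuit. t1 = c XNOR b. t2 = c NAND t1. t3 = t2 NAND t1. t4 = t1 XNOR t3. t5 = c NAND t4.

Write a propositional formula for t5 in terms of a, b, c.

c NAND ((c XNOR b) XNOR ((c NAND (c XNOR b)) NAND (c XNOR b)))

t1 = c XNOR b
t2 = c NAND t1 = c NAND (c XNOR b)
t3 = t2 NAND t1 = (c NAND (c XNOR b)) NAND (c XNOR b)
t4 = t1 XNOR t3 = (c XNOR b) XNOR ((c NAND (c XNOR b)) NAND (c XNOR b))
t5 = c NAND t4 = c NAND ((c XNOR b) XNOR ((c NAND (c XNOR b)) NAND (c XNOR b)))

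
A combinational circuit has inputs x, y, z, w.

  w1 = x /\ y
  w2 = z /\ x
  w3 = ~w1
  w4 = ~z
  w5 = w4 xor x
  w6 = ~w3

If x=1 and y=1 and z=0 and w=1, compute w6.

w1 = 1 /\ 1 = 1
w3 = ~1 = 0
w6 = ~0 = 1

1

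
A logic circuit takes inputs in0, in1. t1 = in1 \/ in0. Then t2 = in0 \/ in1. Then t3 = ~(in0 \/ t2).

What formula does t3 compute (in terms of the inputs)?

~(in0 \/ (in0 \/ in1))

t2 = in0 \/ in1
t3 = ~(in0 \/ t2) = ~(in0 \/ (in0 \/ in1))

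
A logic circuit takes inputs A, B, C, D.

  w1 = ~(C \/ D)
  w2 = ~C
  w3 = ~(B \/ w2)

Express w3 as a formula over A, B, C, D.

w2 = ~C
w3 = ~(B \/ w2) = ~(B \/ ~C)

~(B \/ ~C)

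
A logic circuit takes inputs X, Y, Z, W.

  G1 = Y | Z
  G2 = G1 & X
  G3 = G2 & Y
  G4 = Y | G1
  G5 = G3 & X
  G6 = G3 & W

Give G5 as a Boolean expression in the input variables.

(((Y | Z) & X) & Y) & X

G1 = Y | Z
G2 = G1 & X = (Y | Z) & X
G3 = G2 & Y = ((Y | Z) & X) & Y
G5 = G3 & X = (((Y | Z) & X) & Y) & X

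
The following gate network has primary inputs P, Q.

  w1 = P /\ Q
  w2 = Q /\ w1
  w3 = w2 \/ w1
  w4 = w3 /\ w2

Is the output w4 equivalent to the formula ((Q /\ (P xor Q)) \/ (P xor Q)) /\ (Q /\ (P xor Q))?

w1 = P /\ Q
w2 = Q /\ w1 = Q /\ (P /\ Q)
w3 = w2 \/ w1 = (Q /\ (P /\ Q)) \/ (P /\ Q)
w4 = w3 /\ w2 = ((Q /\ (P /\ Q)) \/ (P /\ Q)) /\ (Q /\ (P /\ Q))
At P=0, Q=1: circuit gives 0, formula gives 1.

No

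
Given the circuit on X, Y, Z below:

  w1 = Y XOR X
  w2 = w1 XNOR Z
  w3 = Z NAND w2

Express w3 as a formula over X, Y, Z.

w1 = Y XOR X
w2 = w1 XNOR Z = (Y XOR X) XNOR Z
w3 = Z NAND w2 = Z NAND ((Y XOR X) XNOR Z)

Z NAND ((Y XOR X) XNOR Z)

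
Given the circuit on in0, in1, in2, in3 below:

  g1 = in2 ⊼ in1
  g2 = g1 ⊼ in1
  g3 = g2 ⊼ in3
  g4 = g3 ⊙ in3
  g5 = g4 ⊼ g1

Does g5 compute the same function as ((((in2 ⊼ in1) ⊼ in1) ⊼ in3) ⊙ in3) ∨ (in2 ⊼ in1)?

g1 = in2 ⊼ in1
g2 = g1 ⊼ in1 = (in2 ⊼ in1) ⊼ in1
g3 = g2 ⊼ in3 = ((in2 ⊼ in1) ⊼ in1) ⊼ in3
g4 = g3 ⊙ in3 = (((in2 ⊼ in1) ⊼ in1) ⊼ in3) ⊙ in3
g5 = g4 ⊼ g1 = ((((in2 ⊼ in1) ⊼ in1) ⊼ in3) ⊙ in3) ⊼ (in2 ⊼ in1)
At in0=0, in1=1, in2=0, in3=1: circuit gives 0, formula gives 1.

No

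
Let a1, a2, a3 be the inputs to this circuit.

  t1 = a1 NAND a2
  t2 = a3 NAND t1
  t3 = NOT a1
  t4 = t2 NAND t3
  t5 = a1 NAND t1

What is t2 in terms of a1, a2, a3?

a3 NAND (a1 NAND a2)

t1 = a1 NAND a2
t2 = a3 NAND t1 = a3 NAND (a1 NAND a2)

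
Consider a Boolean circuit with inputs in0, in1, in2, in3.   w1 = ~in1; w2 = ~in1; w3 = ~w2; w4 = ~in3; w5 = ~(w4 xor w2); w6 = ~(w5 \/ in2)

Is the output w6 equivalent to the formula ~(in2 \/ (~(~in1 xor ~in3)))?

w2 = ~in1
w4 = ~in3
w5 = ~(w4 xor w2) = ~(~in3 xor ~in1)
w6 = ~(w5 \/ in2) = ~((~(~in3 xor ~in1)) \/ in2)
At in0=0, in1=0, in2=0, in3=0: circuit gives 0, formula gives 0.
At in0=0, in1=0, in2=0, in3=1: circuit gives 1, formula gives 1.
Agrees on all 16 inputs.

Yes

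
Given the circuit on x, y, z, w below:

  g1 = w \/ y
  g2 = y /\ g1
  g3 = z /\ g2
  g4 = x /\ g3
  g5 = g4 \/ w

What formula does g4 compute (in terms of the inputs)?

x /\ (z /\ (y /\ (w \/ y)))

g1 = w \/ y
g2 = y /\ g1 = y /\ (w \/ y)
g3 = z /\ g2 = z /\ (y /\ (w \/ y))
g4 = x /\ g3 = x /\ (z /\ (y /\ (w \/ y)))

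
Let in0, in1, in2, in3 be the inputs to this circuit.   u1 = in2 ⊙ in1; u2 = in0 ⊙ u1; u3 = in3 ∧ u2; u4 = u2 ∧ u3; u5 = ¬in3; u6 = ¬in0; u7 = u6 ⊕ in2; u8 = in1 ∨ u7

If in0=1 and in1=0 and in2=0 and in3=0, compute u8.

u6 = ¬1 = 0
u7 = 0 ⊕ 0 = 0
u8 = 0 ∨ 0 = 0

0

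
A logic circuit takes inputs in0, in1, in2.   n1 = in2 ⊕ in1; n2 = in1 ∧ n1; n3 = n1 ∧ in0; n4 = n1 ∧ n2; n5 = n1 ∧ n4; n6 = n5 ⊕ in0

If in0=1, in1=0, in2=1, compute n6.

n1 = 1 ⊕ 0 = 1
n2 = 0 ∧ 1 = 0
n4 = 1 ∧ 0 = 0
n5 = 1 ∧ 0 = 0
n6 = 0 ⊕ 1 = 1

1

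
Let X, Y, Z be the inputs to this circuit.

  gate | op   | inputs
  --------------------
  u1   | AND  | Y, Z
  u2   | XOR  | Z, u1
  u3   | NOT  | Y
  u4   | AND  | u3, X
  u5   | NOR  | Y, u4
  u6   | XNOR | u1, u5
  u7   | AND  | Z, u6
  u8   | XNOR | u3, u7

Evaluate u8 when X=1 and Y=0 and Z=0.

u1 = 0 AND 0 = 0
u3 = NOT 0 = 1
u4 = 1 AND 1 = 1
u5 = 0 NOR 1 = 0
u6 = 0 XNOR 0 = 1
u7 = 0 AND 1 = 0
u8 = 1 XNOR 0 = 0

0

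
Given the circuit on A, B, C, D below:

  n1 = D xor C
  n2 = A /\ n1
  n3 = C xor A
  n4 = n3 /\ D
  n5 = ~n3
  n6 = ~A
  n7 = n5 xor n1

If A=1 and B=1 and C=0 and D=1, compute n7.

n1 = 1 xor 0 = 1
n3 = 0 xor 1 = 1
n5 = ~1 = 0
n7 = 0 xor 1 = 1

1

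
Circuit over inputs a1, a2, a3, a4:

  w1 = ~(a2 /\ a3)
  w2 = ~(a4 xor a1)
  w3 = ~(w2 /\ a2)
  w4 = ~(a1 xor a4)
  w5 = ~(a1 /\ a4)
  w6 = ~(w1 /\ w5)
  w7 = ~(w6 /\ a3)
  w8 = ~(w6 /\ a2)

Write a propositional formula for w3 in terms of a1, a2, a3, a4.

w2 = ~(a4 xor a1)
w3 = ~(w2 /\ a2) = ~((~(a4 xor a1)) /\ a2)

~((~(a4 xor a1)) /\ a2)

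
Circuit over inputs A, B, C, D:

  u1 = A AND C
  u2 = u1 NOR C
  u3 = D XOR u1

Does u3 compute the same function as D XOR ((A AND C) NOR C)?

No

u1 = A AND C
u3 = D XOR u1 = D XOR (A AND C)
At A=0, B=0, C=0, D=0: circuit gives 0, formula gives 1.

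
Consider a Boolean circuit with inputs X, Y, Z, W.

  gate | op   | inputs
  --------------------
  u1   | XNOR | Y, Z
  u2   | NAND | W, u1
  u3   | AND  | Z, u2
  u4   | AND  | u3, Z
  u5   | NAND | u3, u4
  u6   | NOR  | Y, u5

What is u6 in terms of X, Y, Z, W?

u1 = Y XNOR Z
u2 = W NAND u1 = W NAND (Y XNOR Z)
u3 = Z AND u2 = Z AND (W NAND (Y XNOR Z))
u4 = u3 AND Z = (Z AND (W NAND (Y XNOR Z))) AND Z
u5 = u3 NAND u4 = (Z AND (W NAND (Y XNOR Z))) NAND ((Z AND (W NAND (Y XNOR Z))) AND Z)
u6 = Y NOR u5 = Y NOR ((Z AND (W NAND (Y XNOR Z))) NAND ((Z AND (W NAND (Y XNOR Z))) AND Z))

Y NOR ((Z AND (W NAND (Y XNOR Z))) NAND ((Z AND (W NAND (Y XNOR Z))) AND Z))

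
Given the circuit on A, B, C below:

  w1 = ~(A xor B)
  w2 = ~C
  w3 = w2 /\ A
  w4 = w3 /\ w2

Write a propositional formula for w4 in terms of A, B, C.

w2 = ~C
w3 = w2 /\ A = ~C /\ A
w4 = w3 /\ w2 = (~C /\ A) /\ ~C

(~C /\ A) /\ ~C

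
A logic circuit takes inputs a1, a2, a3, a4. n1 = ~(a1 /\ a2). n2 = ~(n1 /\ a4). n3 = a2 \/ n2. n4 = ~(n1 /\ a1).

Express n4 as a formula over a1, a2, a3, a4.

~((~(a1 /\ a2)) /\ a1)

n1 = ~(a1 /\ a2)
n4 = ~(n1 /\ a1) = ~((~(a1 /\ a2)) /\ a1)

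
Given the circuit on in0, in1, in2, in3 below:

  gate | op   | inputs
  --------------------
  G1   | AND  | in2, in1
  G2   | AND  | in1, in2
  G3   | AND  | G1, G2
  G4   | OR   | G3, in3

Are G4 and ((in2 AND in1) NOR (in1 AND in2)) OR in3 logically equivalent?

No

G1 = in2 AND in1
G2 = in1 AND in2
G3 = G1 AND G2 = (in2 AND in1) AND (in1 AND in2)
G4 = G3 OR in3 = ((in2 AND in1) AND (in1 AND in2)) OR in3
At in0=0, in1=0, in2=0, in3=0: circuit gives 0, formula gives 1.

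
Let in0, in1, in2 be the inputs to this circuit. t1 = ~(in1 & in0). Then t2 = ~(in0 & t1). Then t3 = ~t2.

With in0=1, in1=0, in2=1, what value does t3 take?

t1 = ~(0 & 1) = 1
t2 = ~(1 & 1) = 0
t3 = ~0 = 1

1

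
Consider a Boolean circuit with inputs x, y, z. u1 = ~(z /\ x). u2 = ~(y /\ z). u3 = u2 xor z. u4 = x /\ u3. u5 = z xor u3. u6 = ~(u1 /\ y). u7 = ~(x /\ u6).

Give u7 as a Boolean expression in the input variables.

u1 = ~(z /\ x)
u6 = ~(u1 /\ y) = ~((~(z /\ x)) /\ y)
u7 = ~(x /\ u6) = ~(x /\ (~((~(z /\ x)) /\ y)))

~(x /\ (~((~(z /\ x)) /\ y)))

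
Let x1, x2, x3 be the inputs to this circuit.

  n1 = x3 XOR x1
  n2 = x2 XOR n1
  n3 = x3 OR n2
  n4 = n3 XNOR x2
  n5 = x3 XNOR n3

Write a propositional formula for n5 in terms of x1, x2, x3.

x3 XNOR (x3 OR (x2 XOR (x3 XOR x1)))

n1 = x3 XOR x1
n2 = x2 XOR n1 = x2 XOR (x3 XOR x1)
n3 = x3 OR n2 = x3 OR (x2 XOR (x3 XOR x1))
n5 = x3 XNOR n3 = x3 XNOR (x3 OR (x2 XOR (x3 XOR x1)))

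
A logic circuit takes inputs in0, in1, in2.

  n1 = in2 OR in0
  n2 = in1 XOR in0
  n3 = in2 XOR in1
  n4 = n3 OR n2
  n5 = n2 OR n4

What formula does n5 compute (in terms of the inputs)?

(in1 XOR in0) OR ((in2 XOR in1) OR (in1 XOR in0))

n2 = in1 XOR in0
n3 = in2 XOR in1
n4 = n3 OR n2 = (in2 XOR in1) OR (in1 XOR in0)
n5 = n2 OR n4 = (in1 XOR in0) OR ((in2 XOR in1) OR (in1 XOR in0))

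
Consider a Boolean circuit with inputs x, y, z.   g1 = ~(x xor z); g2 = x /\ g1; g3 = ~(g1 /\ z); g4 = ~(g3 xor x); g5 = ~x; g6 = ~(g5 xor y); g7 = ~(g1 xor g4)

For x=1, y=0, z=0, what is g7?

0

g1 = ~(1 xor 0) = 0
g3 = ~(0 /\ 0) = 1
g4 = ~(1 xor 1) = 1
g7 = ~(0 xor 1) = 0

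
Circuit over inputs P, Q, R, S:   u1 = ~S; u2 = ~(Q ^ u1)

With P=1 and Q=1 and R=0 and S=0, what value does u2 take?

u1 = ~0 = 1
u2 = ~(1 ^ 1) = 1

1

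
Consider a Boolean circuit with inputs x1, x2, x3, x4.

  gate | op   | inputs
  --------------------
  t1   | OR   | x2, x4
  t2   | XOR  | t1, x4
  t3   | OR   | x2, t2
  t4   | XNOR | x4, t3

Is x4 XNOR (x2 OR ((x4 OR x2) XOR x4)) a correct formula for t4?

t1 = x2 OR x4
t2 = t1 XOR x4 = (x2 OR x4) XOR x4
t3 = x2 OR t2 = x2 OR ((x2 OR x4) XOR x4)
t4 = x4 XNOR t3 = x4 XNOR (x2 OR ((x2 OR x4) XOR x4))
At x1=0, x2=0, x3=0, x4=1: circuit gives 0, formula gives 0.
At x1=0, x2=0, x3=0, x4=0: circuit gives 1, formula gives 1.
Agrees on all 16 inputs.

Yes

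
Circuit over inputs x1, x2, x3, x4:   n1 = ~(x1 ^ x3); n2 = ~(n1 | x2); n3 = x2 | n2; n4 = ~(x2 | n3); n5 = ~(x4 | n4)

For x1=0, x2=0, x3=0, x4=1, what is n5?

n1 = ~(0 ^ 0) = 1
n2 = ~(1 | 0) = 0
n3 = 0 | 0 = 0
n4 = ~(0 | 0) = 1
n5 = ~(1 | 1) = 0

0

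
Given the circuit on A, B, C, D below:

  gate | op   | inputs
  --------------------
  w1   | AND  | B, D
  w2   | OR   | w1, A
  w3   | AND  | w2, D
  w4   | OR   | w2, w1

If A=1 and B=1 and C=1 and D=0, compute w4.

1

w1 = 1 AND 0 = 0
w2 = 0 OR 1 = 1
w4 = 1 OR 0 = 1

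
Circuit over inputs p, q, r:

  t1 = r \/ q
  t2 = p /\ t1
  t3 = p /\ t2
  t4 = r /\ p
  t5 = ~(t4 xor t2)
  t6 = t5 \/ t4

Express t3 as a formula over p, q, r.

t1 = r \/ q
t2 = p /\ t1 = p /\ (r \/ q)
t3 = p /\ t2 = p /\ (p /\ (r \/ q))

p /\ (p /\ (r \/ q))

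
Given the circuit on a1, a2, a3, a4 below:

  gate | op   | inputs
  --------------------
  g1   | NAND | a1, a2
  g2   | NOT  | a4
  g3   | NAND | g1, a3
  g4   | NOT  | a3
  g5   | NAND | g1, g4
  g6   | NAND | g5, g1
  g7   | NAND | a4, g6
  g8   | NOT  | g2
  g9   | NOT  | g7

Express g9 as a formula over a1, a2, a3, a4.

NOT (a4 NAND (((a1 NAND a2) NAND NOT a3) NAND (a1 NAND a2)))

g1 = a1 NAND a2
g4 = NOT a3
g5 = g1 NAND g4 = (a1 NAND a2) NAND NOT a3
g6 = g5 NAND g1 = ((a1 NAND a2) NAND NOT a3) NAND (a1 NAND a2)
g7 = a4 NAND g6 = a4 NAND (((a1 NAND a2) NAND NOT a3) NAND (a1 NAND a2))
g9 = NOT g7 = NOT (a4 NAND (((a1 NAND a2) NAND NOT a3) NAND (a1 NAND a2)))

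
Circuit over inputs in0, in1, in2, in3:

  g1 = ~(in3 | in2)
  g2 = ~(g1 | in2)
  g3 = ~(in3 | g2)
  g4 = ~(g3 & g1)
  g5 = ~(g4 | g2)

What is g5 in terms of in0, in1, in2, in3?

g1 = ~(in3 | in2)
g2 = ~(g1 | in2) = ~((~(in3 | in2)) | in2)
g3 = ~(in3 | g2) = ~(in3 | (~((~(in3 | in2)) | in2)))
g4 = ~(g3 & g1) = ~((~(in3 | (~((~(in3 | in2)) | in2)))) & (~(in3 | in2)))
g5 = ~(g4 | g2) = ~((~((~(in3 | (~((~(in3 | in2)) | in2)))) & (~(in3 | in2)))) | (~((~(in3 | in2)) | in2)))

~((~((~(in3 | (~((~(in3 | in2)) | in2)))) & (~(in3 | in2)))) | (~((~(in3 | in2)) | in2)))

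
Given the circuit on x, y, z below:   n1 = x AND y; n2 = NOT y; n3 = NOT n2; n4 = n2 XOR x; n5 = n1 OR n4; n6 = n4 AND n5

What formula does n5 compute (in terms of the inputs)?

n1 = x AND y
n2 = NOT y
n4 = n2 XOR x = NOT y XOR x
n5 = n1 OR n4 = (x AND y) OR (NOT y XOR x)

(x AND y) OR (NOT y XOR x)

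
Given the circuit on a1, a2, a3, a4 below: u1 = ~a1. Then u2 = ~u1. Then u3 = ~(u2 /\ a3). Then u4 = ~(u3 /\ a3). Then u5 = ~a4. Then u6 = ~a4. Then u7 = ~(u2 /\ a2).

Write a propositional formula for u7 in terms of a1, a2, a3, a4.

~(~~a1 /\ a2)

u1 = ~a1
u2 = ~u1 = ~~a1
u7 = ~(u2 /\ a2) = ~(~~a1 /\ a2)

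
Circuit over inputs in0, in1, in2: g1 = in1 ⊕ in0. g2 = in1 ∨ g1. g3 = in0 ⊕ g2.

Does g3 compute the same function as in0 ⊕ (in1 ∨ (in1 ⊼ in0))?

No

g1 = in1 ⊕ in0
g2 = in1 ∨ g1 = in1 ∨ (in1 ⊕ in0)
g3 = in0 ⊕ g2 = in0 ⊕ (in1 ∨ (in1 ⊕ in0))
At in0=0, in1=0, in2=0: circuit gives 0, formula gives 1.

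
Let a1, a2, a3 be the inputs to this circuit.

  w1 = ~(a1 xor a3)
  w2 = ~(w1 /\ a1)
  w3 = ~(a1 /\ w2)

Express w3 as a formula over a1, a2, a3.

w1 = ~(a1 xor a3)
w2 = ~(w1 /\ a1) = ~((~(a1 xor a3)) /\ a1)
w3 = ~(a1 /\ w2) = ~(a1 /\ (~((~(a1 xor a3)) /\ a1)))

~(a1 /\ (~((~(a1 xor a3)) /\ a1)))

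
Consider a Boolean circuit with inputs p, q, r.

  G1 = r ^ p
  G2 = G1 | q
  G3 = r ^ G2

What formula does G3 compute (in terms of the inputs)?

r ^ ((r ^ p) | q)

G1 = r ^ p
G2 = G1 | q = (r ^ p) | q
G3 = r ^ G2 = r ^ ((r ^ p) | q)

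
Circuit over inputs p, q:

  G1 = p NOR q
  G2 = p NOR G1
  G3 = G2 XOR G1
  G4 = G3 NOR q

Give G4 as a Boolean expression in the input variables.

((p NOR (p NOR q)) XOR (p NOR q)) NOR q

G1 = p NOR q
G2 = p NOR G1 = p NOR (p NOR q)
G3 = G2 XOR G1 = (p NOR (p NOR q)) XOR (p NOR q)
G4 = G3 NOR q = ((p NOR (p NOR q)) XOR (p NOR q)) NOR q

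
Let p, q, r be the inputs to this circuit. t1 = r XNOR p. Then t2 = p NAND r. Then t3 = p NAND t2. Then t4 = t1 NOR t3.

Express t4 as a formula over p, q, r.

t1 = r XNOR p
t2 = p NAND r
t3 = p NAND t2 = p NAND (p NAND r)
t4 = t1 NOR t3 = (r XNOR p) NOR (p NAND (p NAND r))

(r XNOR p) NOR (p NAND (p NAND r))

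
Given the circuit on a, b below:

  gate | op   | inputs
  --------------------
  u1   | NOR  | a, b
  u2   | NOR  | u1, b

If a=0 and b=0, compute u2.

0

u1 = 0 NOR 0 = 1
u2 = 1 NOR 0 = 0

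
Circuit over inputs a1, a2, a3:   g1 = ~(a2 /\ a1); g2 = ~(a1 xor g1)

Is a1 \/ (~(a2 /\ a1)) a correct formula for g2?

g1 = ~(a2 /\ a1)
g2 = ~(a1 xor g1) = ~(a1 xor (~(a2 /\ a1)))
At a1=0, a2=0, a3=0: circuit gives 0, formula gives 1.

No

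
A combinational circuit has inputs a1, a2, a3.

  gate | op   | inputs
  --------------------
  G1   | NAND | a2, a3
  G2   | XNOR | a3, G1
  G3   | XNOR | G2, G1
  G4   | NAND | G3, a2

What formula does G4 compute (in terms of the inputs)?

G1 = a2 NAND a3
G2 = a3 XNOR G1 = a3 XNOR (a2 NAND a3)
G3 = G2 XNOR G1 = (a3 XNOR (a2 NAND a3)) XNOR (a2 NAND a3)
G4 = G3 NAND a2 = ((a3 XNOR (a2 NAND a3)) XNOR (a2 NAND a3)) NAND a2

((a3 XNOR (a2 NAND a3)) XNOR (a2 NAND a3)) NAND a2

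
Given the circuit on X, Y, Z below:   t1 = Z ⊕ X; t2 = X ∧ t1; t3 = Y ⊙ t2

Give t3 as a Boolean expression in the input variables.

t1 = Z ⊕ X
t2 = X ∧ t1 = X ∧ (Z ⊕ X)
t3 = Y ⊙ t2 = Y ⊙ (X ∧ (Z ⊕ X))

Y ⊙ (X ∧ (Z ⊕ X))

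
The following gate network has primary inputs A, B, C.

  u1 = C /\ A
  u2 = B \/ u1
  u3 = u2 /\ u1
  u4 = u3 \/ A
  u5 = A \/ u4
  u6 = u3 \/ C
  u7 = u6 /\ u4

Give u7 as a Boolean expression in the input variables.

(((B \/ (C /\ A)) /\ (C /\ A)) \/ C) /\ (((B \/ (C /\ A)) /\ (C /\ A)) \/ A)

u1 = C /\ A
u2 = B \/ u1 = B \/ (C /\ A)
u3 = u2 /\ u1 = (B \/ (C /\ A)) /\ (C /\ A)
u4 = u3 \/ A = ((B \/ (C /\ A)) /\ (C /\ A)) \/ A
u6 = u3 \/ C = ((B \/ (C /\ A)) /\ (C /\ A)) \/ C
u7 = u6 /\ u4 = (((B \/ (C /\ A)) /\ (C /\ A)) \/ C) /\ (((B \/ (C /\ A)) /\ (C /\ A)) \/ A)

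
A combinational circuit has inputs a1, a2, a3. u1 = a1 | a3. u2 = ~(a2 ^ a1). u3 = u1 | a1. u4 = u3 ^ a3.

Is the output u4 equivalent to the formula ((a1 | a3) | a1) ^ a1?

u1 = a1 | a3
u3 = u1 | a1 = (a1 | a3) | a1
u4 = u3 ^ a3 = ((a1 | a3) | a1) ^ a3
At a1=0, a2=0, a3=1: circuit gives 0, formula gives 1.

No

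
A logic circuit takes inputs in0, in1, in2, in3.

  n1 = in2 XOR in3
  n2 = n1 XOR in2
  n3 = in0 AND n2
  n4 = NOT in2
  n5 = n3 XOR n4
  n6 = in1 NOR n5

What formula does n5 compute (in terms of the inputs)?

n1 = in2 XOR in3
n2 = n1 XOR in2 = (in2 XOR in3) XOR in2
n3 = in0 AND n2 = in0 AND ((in2 XOR in3) XOR in2)
n4 = NOT in2
n5 = n3 XOR n4 = (in0 AND ((in2 XOR in3) XOR in2)) XOR NOT in2

(in0 AND ((in2 XOR in3) XOR in2)) XOR NOT in2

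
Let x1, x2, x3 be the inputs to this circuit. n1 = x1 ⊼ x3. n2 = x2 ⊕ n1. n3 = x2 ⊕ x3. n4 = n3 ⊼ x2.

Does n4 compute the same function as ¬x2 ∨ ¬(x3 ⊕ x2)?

n3 = x2 ⊕ x3
n4 = n3 ⊼ x2 = (x2 ⊕ x3) ⊼ x2
At x1=0, x2=1, x3=0: circuit gives 0, formula gives 0.
At x1=0, x2=0, x3=0: circuit gives 1, formula gives 1.
Agrees on all 8 inputs.

Yes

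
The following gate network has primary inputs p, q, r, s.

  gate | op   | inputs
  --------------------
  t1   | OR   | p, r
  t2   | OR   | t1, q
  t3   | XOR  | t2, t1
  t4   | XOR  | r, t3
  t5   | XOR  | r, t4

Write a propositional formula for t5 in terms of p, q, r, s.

r XOR (r XOR (((p OR r) OR q) XOR (p OR r)))

t1 = p OR r
t2 = t1 OR q = (p OR r) OR q
t3 = t2 XOR t1 = ((p OR r) OR q) XOR (p OR r)
t4 = r XOR t3 = r XOR (((p OR r) OR q) XOR (p OR r))
t5 = r XOR t4 = r XOR (r XOR (((p OR r) OR q) XOR (p OR r)))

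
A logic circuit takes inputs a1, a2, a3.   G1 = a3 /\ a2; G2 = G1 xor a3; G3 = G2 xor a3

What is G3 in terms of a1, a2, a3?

G1 = a3 /\ a2
G2 = G1 xor a3 = (a3 /\ a2) xor a3
G3 = G2 xor a3 = ((a3 /\ a2) xor a3) xor a3

((a3 /\ a2) xor a3) xor a3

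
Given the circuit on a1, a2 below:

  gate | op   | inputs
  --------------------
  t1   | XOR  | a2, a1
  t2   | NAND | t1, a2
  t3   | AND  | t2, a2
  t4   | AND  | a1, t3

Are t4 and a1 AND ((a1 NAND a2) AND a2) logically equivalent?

t1 = a2 XOR a1
t2 = t1 NAND a2 = (a2 XOR a1) NAND a2
t3 = t2 AND a2 = ((a2 XOR a1) NAND a2) AND a2
t4 = a1 AND t3 = a1 AND (((a2 XOR a1) NAND a2) AND a2)
At a1=1, a2=1: circuit gives 1, formula gives 0.

No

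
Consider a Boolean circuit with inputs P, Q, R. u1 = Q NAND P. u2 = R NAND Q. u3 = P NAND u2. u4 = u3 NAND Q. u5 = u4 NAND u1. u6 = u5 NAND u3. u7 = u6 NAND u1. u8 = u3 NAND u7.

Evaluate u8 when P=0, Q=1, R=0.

0

u1 = 1 NAND 0 = 1
u2 = 0 NAND 1 = 1
u3 = 0 NAND 1 = 1
u4 = 1 NAND 1 = 0
u5 = 0 NAND 1 = 1
u6 = 1 NAND 1 = 0
u7 = 0 NAND 1 = 1
u8 = 1 NAND 1 = 0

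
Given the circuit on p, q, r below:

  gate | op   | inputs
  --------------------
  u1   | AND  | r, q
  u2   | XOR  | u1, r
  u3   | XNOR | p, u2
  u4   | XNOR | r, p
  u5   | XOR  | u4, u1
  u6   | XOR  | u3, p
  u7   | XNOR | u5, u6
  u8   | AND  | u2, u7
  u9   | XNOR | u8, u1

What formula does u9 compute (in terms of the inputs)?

(((r AND q) XOR r) AND (((r XNOR p) XOR (r AND q)) XNOR ((p XNOR ((r AND q) XOR r)) XOR p))) XNOR (r AND q)

u1 = r AND q
u2 = u1 XOR r = (r AND q) XOR r
u3 = p XNOR u2 = p XNOR ((r AND q) XOR r)
u4 = r XNOR p
u5 = u4 XOR u1 = (r XNOR p) XOR (r AND q)
u6 = u3 XOR p = (p XNOR ((r AND q) XOR r)) XOR p
u7 = u5 XNOR u6 = ((r XNOR p) XOR (r AND q)) XNOR ((p XNOR ((r AND q) XOR r)) XOR p)
u8 = u2 AND u7 = ((r AND q) XOR r) AND (((r XNOR p) XOR (r AND q)) XNOR ((p XNOR ((r AND q) XOR r)) XOR p))
u9 = u8 XNOR u1 = (((r AND q) XOR r) AND (((r XNOR p) XOR (r AND q)) XNOR ((p XNOR ((r AND q) XOR r)) XOR p))) XNOR (r AND q)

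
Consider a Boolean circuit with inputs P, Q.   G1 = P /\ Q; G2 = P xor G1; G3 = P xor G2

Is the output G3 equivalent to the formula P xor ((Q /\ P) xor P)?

Yes

G1 = P /\ Q
G2 = P xor G1 = P xor (P /\ Q)
G3 = P xor G2 = P xor (P xor (P /\ Q))
At P=0, Q=0: circuit gives 0, formula gives 0.
At P=1, Q=1: circuit gives 1, formula gives 1.
Agrees on all 4 inputs.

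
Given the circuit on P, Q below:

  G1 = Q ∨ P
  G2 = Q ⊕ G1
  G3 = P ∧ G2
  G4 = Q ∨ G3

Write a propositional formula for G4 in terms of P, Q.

G1 = Q ∨ P
G2 = Q ⊕ G1 = Q ⊕ (Q ∨ P)
G3 = P ∧ G2 = P ∧ (Q ⊕ (Q ∨ P))
G4 = Q ∨ G3 = Q ∨ (P ∧ (Q ⊕ (Q ∨ P)))

Q ∨ (P ∧ (Q ⊕ (Q ∨ P)))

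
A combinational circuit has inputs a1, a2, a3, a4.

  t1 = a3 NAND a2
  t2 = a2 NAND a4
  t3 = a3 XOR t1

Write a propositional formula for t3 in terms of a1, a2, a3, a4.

a3 XOR (a3 NAND a2)

t1 = a3 NAND a2
t3 = a3 XOR t1 = a3 XOR (a3 NAND a2)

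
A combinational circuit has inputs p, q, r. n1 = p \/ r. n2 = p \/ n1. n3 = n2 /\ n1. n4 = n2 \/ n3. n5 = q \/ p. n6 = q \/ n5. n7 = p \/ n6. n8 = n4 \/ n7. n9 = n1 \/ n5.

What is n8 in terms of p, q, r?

((p \/ (p \/ r)) \/ ((p \/ (p \/ r)) /\ (p \/ r))) \/ (p \/ (q \/ (q \/ p)))

n1 = p \/ r
n2 = p \/ n1 = p \/ (p \/ r)
n3 = n2 /\ n1 = (p \/ (p \/ r)) /\ (p \/ r)
n4 = n2 \/ n3 = (p \/ (p \/ r)) \/ ((p \/ (p \/ r)) /\ (p \/ r))
n5 = q \/ p
n6 = q \/ n5 = q \/ (q \/ p)
n7 = p \/ n6 = p \/ (q \/ (q \/ p))
n8 = n4 \/ n7 = ((p \/ (p \/ r)) \/ ((p \/ (p \/ r)) /\ (p \/ r))) \/ (p \/ (q \/ (q \/ p)))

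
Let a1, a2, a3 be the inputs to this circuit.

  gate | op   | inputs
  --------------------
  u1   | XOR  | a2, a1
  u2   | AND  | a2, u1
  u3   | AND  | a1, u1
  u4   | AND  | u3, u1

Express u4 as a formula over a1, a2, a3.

u1 = a2 XOR a1
u3 = a1 AND u1 = a1 AND (a2 XOR a1)
u4 = u3 AND u1 = (a1 AND (a2 XOR a1)) AND (a2 XOR a1)

(a1 AND (a2 XOR a1)) AND (a2 XOR a1)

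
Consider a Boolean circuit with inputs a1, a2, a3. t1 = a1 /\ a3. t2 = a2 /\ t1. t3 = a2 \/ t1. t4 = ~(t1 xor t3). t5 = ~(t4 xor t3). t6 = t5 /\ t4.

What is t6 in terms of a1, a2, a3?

t1 = a1 /\ a3
t3 = a2 \/ t1 = a2 \/ (a1 /\ a3)
t4 = ~(t1 xor t3) = ~((a1 /\ a3) xor (a2 \/ (a1 /\ a3)))
t5 = ~(t4 xor t3) = ~((~((a1 /\ a3) xor (a2 \/ (a1 /\ a3)))) xor (a2 \/ (a1 /\ a3)))
t6 = t5 /\ t4 = (~((~((a1 /\ a3) xor (a2 \/ (a1 /\ a3)))) xor (a2 \/ (a1 /\ a3)))) /\ (~((a1 /\ a3) xor (a2 \/ (a1 /\ a3))))

(~((~((a1 /\ a3) xor (a2 \/ (a1 /\ a3)))) xor (a2 \/ (a1 /\ a3)))) /\ (~((a1 /\ a3) xor (a2 \/ (a1 /\ a3))))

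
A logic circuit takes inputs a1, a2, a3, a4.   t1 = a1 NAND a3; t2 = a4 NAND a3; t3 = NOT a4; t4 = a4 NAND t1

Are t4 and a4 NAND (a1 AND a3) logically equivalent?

t1 = a1 NAND a3
t4 = a4 NAND t1 = a4 NAND (a1 NAND a3)
At a1=0, a2=0, a3=0, a4=1: circuit gives 0, formula gives 1.

No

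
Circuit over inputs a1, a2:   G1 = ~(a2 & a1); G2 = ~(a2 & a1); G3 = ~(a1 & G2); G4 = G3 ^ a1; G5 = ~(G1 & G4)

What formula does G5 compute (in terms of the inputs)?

G1 = ~(a2 & a1)
G2 = ~(a2 & a1)
G3 = ~(a1 & G2) = ~(a1 & (~(a2 & a1)))
G4 = G3 ^ a1 = (~(a1 & (~(a2 & a1)))) ^ a1
G5 = ~(G1 & G4) = ~((~(a2 & a1)) & ((~(a1 & (~(a2 & a1)))) ^ a1))

~((~(a2 & a1)) & ((~(a1 & (~(a2 & a1)))) ^ a1))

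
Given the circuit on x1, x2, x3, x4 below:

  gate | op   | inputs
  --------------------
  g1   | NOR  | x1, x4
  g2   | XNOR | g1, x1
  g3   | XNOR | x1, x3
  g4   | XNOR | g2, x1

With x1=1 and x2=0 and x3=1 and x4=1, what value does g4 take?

0

g1 = 1 NOR 1 = 0
g2 = 0 XNOR 1 = 0
g4 = 0 XNOR 1 = 0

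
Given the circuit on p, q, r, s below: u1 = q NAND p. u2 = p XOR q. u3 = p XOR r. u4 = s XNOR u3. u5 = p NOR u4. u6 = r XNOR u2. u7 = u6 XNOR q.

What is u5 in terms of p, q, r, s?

u3 = p XOR r
u4 = s XNOR u3 = s XNOR (p XOR r)
u5 = p NOR u4 = p NOR (s XNOR (p XOR r))

p NOR (s XNOR (p XOR r))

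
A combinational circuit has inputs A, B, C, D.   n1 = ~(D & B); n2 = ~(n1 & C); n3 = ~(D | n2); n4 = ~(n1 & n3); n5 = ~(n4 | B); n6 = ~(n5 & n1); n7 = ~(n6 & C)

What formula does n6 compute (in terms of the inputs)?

~((~((~((~(D & B)) & (~(D | (~((~(D & B)) & C)))))) | B)) & (~(D & B)))

n1 = ~(D & B)
n2 = ~(n1 & C) = ~((~(D & B)) & C)
n3 = ~(D | n2) = ~(D | (~((~(D & B)) & C)))
n4 = ~(n1 & n3) = ~((~(D & B)) & (~(D | (~((~(D & B)) & C)))))
n5 = ~(n4 | B) = ~((~((~(D & B)) & (~(D | (~((~(D & B)) & C)))))) | B)
n6 = ~(n5 & n1) = ~((~((~((~(D & B)) & (~(D | (~((~(D & B)) & C)))))) | B)) & (~(D & B)))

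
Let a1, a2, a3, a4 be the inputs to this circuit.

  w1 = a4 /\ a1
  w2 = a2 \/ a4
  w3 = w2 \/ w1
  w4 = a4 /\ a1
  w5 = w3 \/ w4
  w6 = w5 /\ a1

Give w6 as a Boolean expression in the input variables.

w1 = a4 /\ a1
w2 = a2 \/ a4
w3 = w2 \/ w1 = (a2 \/ a4) \/ (a4 /\ a1)
w4 = a4 /\ a1
w5 = w3 \/ w4 = ((a2 \/ a4) \/ (a4 /\ a1)) \/ (a4 /\ a1)
w6 = w5 /\ a1 = (((a2 \/ a4) \/ (a4 /\ a1)) \/ (a4 /\ a1)) /\ a1

(((a2 \/ a4) \/ (a4 /\ a1)) \/ (a4 /\ a1)) /\ a1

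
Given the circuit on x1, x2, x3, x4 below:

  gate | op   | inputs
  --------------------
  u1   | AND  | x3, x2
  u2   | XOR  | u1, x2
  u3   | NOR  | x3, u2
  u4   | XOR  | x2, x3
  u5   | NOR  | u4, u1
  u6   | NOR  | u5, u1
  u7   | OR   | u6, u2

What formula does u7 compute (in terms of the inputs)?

(((x2 XOR x3) NOR (x3 AND x2)) NOR (x3 AND x2)) OR ((x3 AND x2) XOR x2)

u1 = x3 AND x2
u2 = u1 XOR x2 = (x3 AND x2) XOR x2
u4 = x2 XOR x3
u5 = u4 NOR u1 = (x2 XOR x3) NOR (x3 AND x2)
u6 = u5 NOR u1 = ((x2 XOR x3) NOR (x3 AND x2)) NOR (x3 AND x2)
u7 = u6 OR u2 = (((x2 XOR x3) NOR (x3 AND x2)) NOR (x3 AND x2)) OR ((x3 AND x2) XOR x2)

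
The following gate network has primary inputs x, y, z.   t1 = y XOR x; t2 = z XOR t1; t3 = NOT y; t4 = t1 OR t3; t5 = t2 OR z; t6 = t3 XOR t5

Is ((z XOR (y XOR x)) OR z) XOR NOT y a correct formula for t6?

Yes

t1 = y XOR x
t2 = z XOR t1 = z XOR (y XOR x)
t3 = NOT y
t5 = t2 OR z = (z XOR (y XOR x)) OR z
t6 = t3 XOR t5 = NOT y XOR ((z XOR (y XOR x)) OR z)
At x=0, y=0, z=1: circuit gives 0, formula gives 0.
At x=0, y=0, z=0: circuit gives 1, formula gives 1.
Agrees on all 8 inputs.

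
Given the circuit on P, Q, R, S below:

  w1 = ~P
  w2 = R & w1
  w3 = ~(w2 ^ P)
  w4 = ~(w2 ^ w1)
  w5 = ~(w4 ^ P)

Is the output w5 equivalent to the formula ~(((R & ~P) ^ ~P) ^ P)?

No

w1 = ~P
w2 = R & w1 = R & ~P
w4 = ~(w2 ^ w1) = ~((R & ~P) ^ ~P)
w5 = ~(w4 ^ P) = ~((~((R & ~P) ^ ~P)) ^ P)
At P=0, Q=0, R=0, S=0: circuit gives 1, formula gives 0.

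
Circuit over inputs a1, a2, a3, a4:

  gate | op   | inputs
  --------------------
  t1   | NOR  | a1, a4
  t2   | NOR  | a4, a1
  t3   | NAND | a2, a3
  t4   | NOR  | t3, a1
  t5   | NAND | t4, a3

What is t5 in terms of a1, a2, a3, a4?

t3 = a2 NAND a3
t4 = t3 NOR a1 = (a2 NAND a3) NOR a1
t5 = t4 NAND a3 = ((a2 NAND a3) NOR a1) NAND a3

((a2 NAND a3) NOR a1) NAND a3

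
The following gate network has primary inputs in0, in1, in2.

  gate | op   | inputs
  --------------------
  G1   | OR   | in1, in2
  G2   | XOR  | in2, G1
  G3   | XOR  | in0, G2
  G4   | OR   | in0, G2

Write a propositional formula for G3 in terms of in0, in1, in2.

G1 = in1 OR in2
G2 = in2 XOR G1 = in2 XOR (in1 OR in2)
G3 = in0 XOR G2 = in0 XOR (in2 XOR (in1 OR in2))

in0 XOR (in2 XOR (in1 OR in2))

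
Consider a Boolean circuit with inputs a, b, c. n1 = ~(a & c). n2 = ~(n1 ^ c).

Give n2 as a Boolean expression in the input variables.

~((~(a & c)) ^ c)

n1 = ~(a & c)
n2 = ~(n1 ^ c) = ~((~(a & c)) ^ c)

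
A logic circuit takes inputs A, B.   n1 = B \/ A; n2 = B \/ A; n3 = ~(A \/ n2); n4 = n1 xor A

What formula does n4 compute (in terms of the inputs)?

(B \/ A) xor A

n1 = B \/ A
n4 = n1 xor A = (B \/ A) xor A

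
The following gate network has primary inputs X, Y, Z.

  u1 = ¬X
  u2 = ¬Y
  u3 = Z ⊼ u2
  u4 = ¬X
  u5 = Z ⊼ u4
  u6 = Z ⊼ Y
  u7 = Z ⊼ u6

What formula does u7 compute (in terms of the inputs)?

u6 = Z ⊼ Y
u7 = Z ⊼ u6 = Z ⊼ (Z ⊼ Y)

Z ⊼ (Z ⊼ Y)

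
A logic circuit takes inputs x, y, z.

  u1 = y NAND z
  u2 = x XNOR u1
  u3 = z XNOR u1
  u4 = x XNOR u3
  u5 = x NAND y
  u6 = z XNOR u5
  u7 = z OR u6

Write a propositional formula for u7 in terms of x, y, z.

u5 = x NAND y
u6 = z XNOR u5 = z XNOR (x NAND y)
u7 = z OR u6 = z OR (z XNOR (x NAND y))

z OR (z XNOR (x NAND y))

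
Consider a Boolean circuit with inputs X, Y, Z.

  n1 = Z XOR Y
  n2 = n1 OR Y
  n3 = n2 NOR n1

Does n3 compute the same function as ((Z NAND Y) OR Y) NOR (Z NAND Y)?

No

n1 = Z XOR Y
n2 = n1 OR Y = (Z XOR Y) OR Y
n3 = n2 NOR n1 = ((Z XOR Y) OR Y) NOR (Z XOR Y)
At X=0, Y=0, Z=0: circuit gives 1, formula gives 0.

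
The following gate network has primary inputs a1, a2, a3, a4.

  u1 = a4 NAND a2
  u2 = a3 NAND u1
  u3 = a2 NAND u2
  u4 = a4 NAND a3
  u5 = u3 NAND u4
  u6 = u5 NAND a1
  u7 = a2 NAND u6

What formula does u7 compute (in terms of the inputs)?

u1 = a4 NAND a2
u2 = a3 NAND u1 = a3 NAND (a4 NAND a2)
u3 = a2 NAND u2 = a2 NAND (a3 NAND (a4 NAND a2))
u4 = a4 NAND a3
u5 = u3 NAND u4 = (a2 NAND (a3 NAND (a4 NAND a2))) NAND (a4 NAND a3)
u6 = u5 NAND a1 = ((a2 NAND (a3 NAND (a4 NAND a2))) NAND (a4 NAND a3)) NAND a1
u7 = a2 NAND u6 = a2 NAND (((a2 NAND (a3 NAND (a4 NAND a2))) NAND (a4 NAND a3)) NAND a1)

a2 NAND (((a2 NAND (a3 NAND (a4 NAND a2))) NAND (a4 NAND a3)) NAND a1)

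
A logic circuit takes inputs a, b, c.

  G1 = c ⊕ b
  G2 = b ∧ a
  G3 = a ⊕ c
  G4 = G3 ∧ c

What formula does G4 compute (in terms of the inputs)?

(a ⊕ c) ∧ c

G3 = a ⊕ c
G4 = G3 ∧ c = (a ⊕ c) ∧ c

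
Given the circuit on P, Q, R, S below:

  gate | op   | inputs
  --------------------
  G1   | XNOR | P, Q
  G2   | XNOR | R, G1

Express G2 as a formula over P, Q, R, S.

R XNOR (P XNOR Q)

G1 = P XNOR Q
G2 = R XNOR G1 = R XNOR (P XNOR Q)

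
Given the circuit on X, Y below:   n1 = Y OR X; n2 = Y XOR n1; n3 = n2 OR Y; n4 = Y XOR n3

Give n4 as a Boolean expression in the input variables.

n1 = Y OR X
n2 = Y XOR n1 = Y XOR (Y OR X)
n3 = n2 OR Y = (Y XOR (Y OR X)) OR Y
n4 = Y XOR n3 = Y XOR ((Y XOR (Y OR X)) OR Y)

Y XOR ((Y XOR (Y OR X)) OR Y)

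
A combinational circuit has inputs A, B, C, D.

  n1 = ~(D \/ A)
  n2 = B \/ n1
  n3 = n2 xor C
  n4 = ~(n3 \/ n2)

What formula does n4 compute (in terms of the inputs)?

~(((B \/ (~(D \/ A))) xor C) \/ (B \/ (~(D \/ A))))

n1 = ~(D \/ A)
n2 = B \/ n1 = B \/ (~(D \/ A))
n3 = n2 xor C = (B \/ (~(D \/ A))) xor C
n4 = ~(n3 \/ n2) = ~(((B \/ (~(D \/ A))) xor C) \/ (B \/ (~(D \/ A))))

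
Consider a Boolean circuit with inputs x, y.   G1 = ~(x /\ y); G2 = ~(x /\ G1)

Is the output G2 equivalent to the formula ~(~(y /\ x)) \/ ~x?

Yes

G1 = ~(x /\ y)
G2 = ~(x /\ G1) = ~(x /\ (~(x /\ y)))
At x=1, y=0: circuit gives 0, formula gives 0.
At x=0, y=0: circuit gives 1, formula gives 1.
Agrees on all 4 inputs.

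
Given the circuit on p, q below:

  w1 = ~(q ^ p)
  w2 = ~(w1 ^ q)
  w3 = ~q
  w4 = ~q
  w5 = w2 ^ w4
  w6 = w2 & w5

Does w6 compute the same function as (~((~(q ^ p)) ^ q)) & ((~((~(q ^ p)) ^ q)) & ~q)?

w1 = ~(q ^ p)
w2 = ~(w1 ^ q) = ~((~(q ^ p)) ^ q)
w4 = ~q
w5 = w2 ^ w4 = (~((~(q ^ p)) ^ q)) ^ ~q
w6 = w2 & w5 = (~((~(q ^ p)) ^ q)) & ((~((~(q ^ p)) ^ q)) ^ ~q)
At p=1, q=0: circuit gives 0, formula gives 1.

No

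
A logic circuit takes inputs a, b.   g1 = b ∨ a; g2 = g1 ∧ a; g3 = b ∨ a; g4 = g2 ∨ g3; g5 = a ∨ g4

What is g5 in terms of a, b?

g1 = b ∨ a
g2 = g1 ∧ a = (b ∨ a) ∧ a
g3 = b ∨ a
g4 = g2 ∨ g3 = ((b ∨ a) ∧ a) ∨ (b ∨ a)
g5 = a ∨ g4 = a ∨ (((b ∨ a) ∧ a) ∨ (b ∨ a))

a ∨ (((b ∨ a) ∧ a) ∨ (b ∨ a))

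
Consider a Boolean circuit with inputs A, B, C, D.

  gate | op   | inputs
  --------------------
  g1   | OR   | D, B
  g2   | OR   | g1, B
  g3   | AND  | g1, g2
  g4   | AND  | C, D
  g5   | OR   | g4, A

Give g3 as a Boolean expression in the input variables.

(D OR B) AND ((D OR B) OR B)

g1 = D OR B
g2 = g1 OR B = (D OR B) OR B
g3 = g1 AND g2 = (D OR B) AND ((D OR B) OR B)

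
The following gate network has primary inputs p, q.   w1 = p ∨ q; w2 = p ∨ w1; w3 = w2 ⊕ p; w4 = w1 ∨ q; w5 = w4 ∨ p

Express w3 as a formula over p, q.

(p ∨ (p ∨ q)) ⊕ p

w1 = p ∨ q
w2 = p ∨ w1 = p ∨ (p ∨ q)
w3 = w2 ⊕ p = (p ∨ (p ∨ q)) ⊕ p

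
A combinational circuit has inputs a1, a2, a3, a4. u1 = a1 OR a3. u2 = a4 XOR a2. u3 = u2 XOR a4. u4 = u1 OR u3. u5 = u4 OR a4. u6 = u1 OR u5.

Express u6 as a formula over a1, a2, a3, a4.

(a1 OR a3) OR (((a1 OR a3) OR ((a4 XOR a2) XOR a4)) OR a4)

u1 = a1 OR a3
u2 = a4 XOR a2
u3 = u2 XOR a4 = (a4 XOR a2) XOR a4
u4 = u1 OR u3 = (a1 OR a3) OR ((a4 XOR a2) XOR a4)
u5 = u4 OR a4 = ((a1 OR a3) OR ((a4 XOR a2) XOR a4)) OR a4
u6 = u1 OR u5 = (a1 OR a3) OR (((a1 OR a3) OR ((a4 XOR a2) XOR a4)) OR a4)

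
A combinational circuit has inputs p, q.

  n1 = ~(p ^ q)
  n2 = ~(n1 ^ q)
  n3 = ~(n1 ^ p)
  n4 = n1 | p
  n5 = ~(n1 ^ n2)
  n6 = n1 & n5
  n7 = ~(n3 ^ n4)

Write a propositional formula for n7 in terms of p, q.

~((~((~(p ^ q)) ^ p)) ^ ((~(p ^ q)) | p))

n1 = ~(p ^ q)
n3 = ~(n1 ^ p) = ~((~(p ^ q)) ^ p)
n4 = n1 | p = (~(p ^ q)) | p
n7 = ~(n3 ^ n4) = ~((~((~(p ^ q)) ^ p)) ^ ((~(p ^ q)) | p))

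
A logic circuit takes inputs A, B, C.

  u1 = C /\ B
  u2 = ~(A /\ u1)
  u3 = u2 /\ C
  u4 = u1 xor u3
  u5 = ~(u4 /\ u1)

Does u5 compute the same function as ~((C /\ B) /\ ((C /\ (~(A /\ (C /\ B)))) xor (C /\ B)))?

u1 = C /\ B
u2 = ~(A /\ u1) = ~(A /\ (C /\ B))
u3 = u2 /\ C = (~(A /\ (C /\ B))) /\ C
u4 = u1 xor u3 = (C /\ B) xor ((~(A /\ (C /\ B))) /\ C)
u5 = ~(u4 /\ u1) = ~(((C /\ B) xor ((~(A /\ (C /\ B))) /\ C)) /\ (C /\ B))
At A=1, B=1, C=1: circuit gives 0, formula gives 0.
At A=0, B=0, C=0: circuit gives 1, formula gives 1.
Agrees on all 8 inputs.

Yes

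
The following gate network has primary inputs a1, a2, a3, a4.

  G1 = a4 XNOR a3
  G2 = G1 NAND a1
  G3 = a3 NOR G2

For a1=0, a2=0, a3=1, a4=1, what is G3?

0

G1 = 1 XNOR 1 = 1
G2 = 1 NAND 0 = 1
G3 = 1 NOR 1 = 0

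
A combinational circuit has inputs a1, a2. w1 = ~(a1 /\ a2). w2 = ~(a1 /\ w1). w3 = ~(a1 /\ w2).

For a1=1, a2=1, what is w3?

0

w1 = ~(1 /\ 1) = 0
w2 = ~(1 /\ 0) = 1
w3 = ~(1 /\ 1) = 0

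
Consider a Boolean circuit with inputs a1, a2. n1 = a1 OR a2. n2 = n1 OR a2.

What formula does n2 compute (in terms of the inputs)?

(a1 OR a2) OR a2

n1 = a1 OR a2
n2 = n1 OR a2 = (a1 OR a2) OR a2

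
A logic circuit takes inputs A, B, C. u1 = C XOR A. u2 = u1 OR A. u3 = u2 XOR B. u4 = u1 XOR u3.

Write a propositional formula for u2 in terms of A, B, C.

u1 = C XOR A
u2 = u1 OR A = (C XOR A) OR A

(C XOR A) OR A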